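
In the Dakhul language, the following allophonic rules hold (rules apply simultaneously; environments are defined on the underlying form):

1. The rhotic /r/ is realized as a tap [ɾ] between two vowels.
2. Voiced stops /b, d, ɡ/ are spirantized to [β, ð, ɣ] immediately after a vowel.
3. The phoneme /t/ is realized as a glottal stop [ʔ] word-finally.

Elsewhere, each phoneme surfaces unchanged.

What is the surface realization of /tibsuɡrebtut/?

[tiβsuɣreβtuʔ]

/t/ — word-initial; rule 3 does not apply here → [t].
/i/ (between /t/ and /b/): no rule targets it → [i].
/b/ meets the environment for rule 2 (immediately after a vowel) → [β].
/s/ — not in any rule's target class → [s].
/u/ — not in any rule's target class → [u].
/ɡ/ meets the environment for rule 2 (immediately after a vowel) → [ɣ].
/r/ (between /ɡ/ and /e/) fails the environment for rule 1, so it stays [r].
/e/ — not in any rule's target class → [e].
/b/ — between /e/ and /t/, immediately after a vowel — surfaces as [β] (rule 2).
/t/ (between /b/ and /u/): rule 3 targets it, but not word-finally → unchanged [t].
/u/ — not in any rule's target class → [u].
Rule 3 applies to /t/ (word-final: word-finally) → [ʔ].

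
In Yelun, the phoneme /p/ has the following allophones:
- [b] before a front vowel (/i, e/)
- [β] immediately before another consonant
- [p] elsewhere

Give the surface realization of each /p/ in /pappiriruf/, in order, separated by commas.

Occurrence 1 (position 1): no conditioning environment matches → elsewhere allophone [p].
Occurrence 2 (position 3): immediately before another consonant → [β].
Occurrence 3 (position 4): before a front vowel (/i, e/) → [b].

[p], [β], [b]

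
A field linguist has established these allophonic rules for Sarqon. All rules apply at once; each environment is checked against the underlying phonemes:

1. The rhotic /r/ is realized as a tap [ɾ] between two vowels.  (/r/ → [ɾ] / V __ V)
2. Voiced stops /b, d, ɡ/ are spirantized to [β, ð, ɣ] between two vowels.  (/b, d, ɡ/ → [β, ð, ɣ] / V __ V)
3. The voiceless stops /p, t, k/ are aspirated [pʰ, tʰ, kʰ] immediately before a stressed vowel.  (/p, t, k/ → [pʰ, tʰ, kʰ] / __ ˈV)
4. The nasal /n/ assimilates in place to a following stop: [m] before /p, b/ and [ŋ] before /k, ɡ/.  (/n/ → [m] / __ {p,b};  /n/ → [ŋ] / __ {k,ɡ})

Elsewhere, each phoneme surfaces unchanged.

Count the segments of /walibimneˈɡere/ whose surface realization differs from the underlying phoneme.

3

Segments that undergo a rule: /b/ → [β] (rule 2); /ɡ/ → [ɣ] (rule 2); /r/ → [ɾ] (rule 1).
All other segments surface unchanged.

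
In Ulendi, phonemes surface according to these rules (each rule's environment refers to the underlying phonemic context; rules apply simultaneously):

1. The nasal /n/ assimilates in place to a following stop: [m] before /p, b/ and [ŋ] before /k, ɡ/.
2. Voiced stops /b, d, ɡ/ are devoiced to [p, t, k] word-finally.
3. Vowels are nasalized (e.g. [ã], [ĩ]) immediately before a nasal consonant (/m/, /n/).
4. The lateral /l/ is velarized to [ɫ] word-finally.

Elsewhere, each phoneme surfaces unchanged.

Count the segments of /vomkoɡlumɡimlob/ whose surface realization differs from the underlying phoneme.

Segments that undergo a rule: /o/ → [õ] (rule 3); /u/ → [ũ] (rule 3); /i/ → [ĩ] (rule 3); /b/ → [p] (rule 2).
All other segments surface unchanged.

4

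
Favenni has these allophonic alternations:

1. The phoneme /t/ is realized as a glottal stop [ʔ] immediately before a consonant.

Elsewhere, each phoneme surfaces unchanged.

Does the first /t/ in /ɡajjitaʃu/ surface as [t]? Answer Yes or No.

/t/ — between /i/ and /a/; rule 1 does not apply here → [t].
The actual realization is [t], which matches [t].

Yes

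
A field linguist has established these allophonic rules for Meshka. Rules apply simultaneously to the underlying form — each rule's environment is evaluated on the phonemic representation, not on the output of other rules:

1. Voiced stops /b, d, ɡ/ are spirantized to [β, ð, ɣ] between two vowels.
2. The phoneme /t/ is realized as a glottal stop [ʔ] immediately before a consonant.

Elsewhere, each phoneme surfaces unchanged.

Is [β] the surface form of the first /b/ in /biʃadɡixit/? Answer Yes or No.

/b/ (word-initial) fails the environment for rule 1, so it stays [b].
The actual realization is [b], not [β].

No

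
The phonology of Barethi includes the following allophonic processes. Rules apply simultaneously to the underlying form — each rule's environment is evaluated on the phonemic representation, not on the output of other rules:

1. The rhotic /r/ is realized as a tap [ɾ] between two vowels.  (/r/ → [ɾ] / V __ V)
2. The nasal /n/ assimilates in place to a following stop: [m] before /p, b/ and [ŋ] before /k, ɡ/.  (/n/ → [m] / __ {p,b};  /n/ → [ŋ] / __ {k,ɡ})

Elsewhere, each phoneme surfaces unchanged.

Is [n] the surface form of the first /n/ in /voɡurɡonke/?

No

/n/ (between /o/ and /k/) occurs before a labial or velar stop → [ŋ] by rule 2.
The actual realization is [ŋ], not [n].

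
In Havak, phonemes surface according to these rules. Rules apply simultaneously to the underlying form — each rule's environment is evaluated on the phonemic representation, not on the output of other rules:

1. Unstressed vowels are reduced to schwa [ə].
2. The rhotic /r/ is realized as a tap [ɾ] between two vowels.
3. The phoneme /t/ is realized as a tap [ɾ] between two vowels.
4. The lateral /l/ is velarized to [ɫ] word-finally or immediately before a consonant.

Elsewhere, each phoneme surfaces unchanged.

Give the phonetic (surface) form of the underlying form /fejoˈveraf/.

[fəjəˈveɾəf]

/f/ (word-initial) is unaffected → [f].
/e/ (between /f/ and /j/) occurs in an unstressed syllable → [ə] by rule 1.
/j/ (between /e/ and /o/): no rule targets it → [j].
/o/ — between /j/ and /v/, in an unstressed syllable — surfaces as [ə] (rule 1).
/v/ stays [v].
/e/ — between /v/ and /r/; rule 1 does not apply here → [e].
/r/ (between /e/ and /a/) occurs between two vowels → [ɾ] by rule 2.
/a/ meets the environment for rule 1 (in an unstressed syllable) → [ə].
/f/ stays [f].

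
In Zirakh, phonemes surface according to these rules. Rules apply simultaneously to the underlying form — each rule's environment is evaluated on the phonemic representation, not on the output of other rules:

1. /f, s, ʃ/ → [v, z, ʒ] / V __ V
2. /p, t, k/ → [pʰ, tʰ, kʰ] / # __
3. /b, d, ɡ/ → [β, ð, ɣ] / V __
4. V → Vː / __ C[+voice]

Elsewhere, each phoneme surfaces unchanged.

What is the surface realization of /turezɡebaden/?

[tʰuːreːzɡeːβaːðeːn]

/t/ — word-initial, word-initially — surfaces as [tʰ] (rule 2).
Rule 4 applies to /u/ (between /t/ and /r/: before a voiced consonant) → [uː].
/r/ (between /u/ and /e/) is unaffected → [r].
Rule 4 applies to /e/ (between /r/ and /z/: before a voiced consonant) → [eː].
/z/ (between /e/ and /ɡ/) is unaffected → [z].
/ɡ/ (between /z/ and /e/) fails the environment for rule 3, so it stays [ɡ].
/e/ meets the environment for rule 4 (before a voiced consonant) → [eː].
/b/ (between /e/ and /a/) occurs immediately after a vowel → [β] by rule 3.
/a/ meets the environment for rule 4 (before a voiced consonant) → [aː].
/d/ (between /a/ and /e/): immediately after a vowel, so rule 3 applies → [ð].
/e/ (between /d/ and /n/): before a voiced consonant, so rule 4 applies → [eː].
/n/ stays [n].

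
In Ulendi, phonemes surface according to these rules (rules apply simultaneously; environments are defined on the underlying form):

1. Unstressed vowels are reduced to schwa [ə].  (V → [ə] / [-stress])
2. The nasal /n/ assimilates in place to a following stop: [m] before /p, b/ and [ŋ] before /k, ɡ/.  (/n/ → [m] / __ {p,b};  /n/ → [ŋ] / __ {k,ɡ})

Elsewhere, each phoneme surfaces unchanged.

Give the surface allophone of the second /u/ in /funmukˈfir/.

[ə]

/u/ — between /m/ and /k/, in an unstressed syllable — surfaces as [ə] (rule 1).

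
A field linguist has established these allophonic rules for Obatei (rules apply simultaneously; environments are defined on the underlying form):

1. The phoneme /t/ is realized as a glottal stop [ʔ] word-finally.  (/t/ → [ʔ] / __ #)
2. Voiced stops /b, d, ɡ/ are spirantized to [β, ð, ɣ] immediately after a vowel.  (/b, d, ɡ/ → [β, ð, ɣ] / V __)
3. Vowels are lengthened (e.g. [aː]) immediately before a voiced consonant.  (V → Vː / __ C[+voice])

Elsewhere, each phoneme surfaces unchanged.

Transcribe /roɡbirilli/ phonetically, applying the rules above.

/r/ (word-initial): no rule targets it → [r].
/o/ — between /r/ and /ɡ/, before a voiced consonant — surfaces as [oː] (rule 3).
/ɡ/ — between /o/ and /b/, immediately after a vowel — surfaces as [ɣ] (rule 2).
/b/ — between /ɡ/ and /i/; rule 2 does not apply here → [b].
/i/ (between /b/ and /r/) occurs before a voiced consonant → [iː] by rule 3.
/r/ stays [r].
/i/ — between /r/ and /l/, before a voiced consonant — surfaces as [iː] (rule 3).
/l/ stays [l].
/l/ (between /l/ and /i/): no rule targets it → [l].
/i/ (word-final) is in the target of rule 3 but the environment (before a voiced consonant) is not met → [i].

[roːɣbiːriːlli]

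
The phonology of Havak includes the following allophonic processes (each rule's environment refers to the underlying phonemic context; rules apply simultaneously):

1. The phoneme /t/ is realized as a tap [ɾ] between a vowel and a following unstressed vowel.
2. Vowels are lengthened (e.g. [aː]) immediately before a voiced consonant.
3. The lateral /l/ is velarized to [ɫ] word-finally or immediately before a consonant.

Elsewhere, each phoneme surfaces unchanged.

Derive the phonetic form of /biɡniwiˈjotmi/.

/b/ — not in any rule's target class → [b].
/i/ (between /b/ and /ɡ/): before a voiced consonant, so rule 2 applies → [iː].
/ɡ/ — not in any rule's target class → [ɡ].
/n/ (between /ɡ/ and /i/): no rule targets it → [n].
Rule 2 applies to /i/ (between /n/ and /w/: before a voiced consonant) → [iː].
/w/ (between /i/ and /i/) is unaffected → [w].
/i/ — between /w/ and /j/, before a voiced consonant — surfaces as [iː] (rule 2).
/j/ (between /i/ and /o/): no rule targets it → [j].
/o/ — between /j/ and /t/; rule 2 does not apply here → [o].
/t/ — between /o/ and /m/; rule 1 does not apply here → [t].
/m/ (between /t/ and /i/) is unaffected → [m].
/i/ (word-final) is in the target of rule 2 but the environment (before a voiced consonant) is not met → [i].

[biːɡniːwiːˈjotmi]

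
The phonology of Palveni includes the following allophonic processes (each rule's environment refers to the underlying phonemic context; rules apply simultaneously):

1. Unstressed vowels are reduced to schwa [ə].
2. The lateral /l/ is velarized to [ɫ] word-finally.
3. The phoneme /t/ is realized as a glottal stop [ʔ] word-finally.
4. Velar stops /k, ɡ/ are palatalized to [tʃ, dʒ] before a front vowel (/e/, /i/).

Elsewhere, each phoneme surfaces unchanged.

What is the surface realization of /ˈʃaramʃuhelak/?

[ˈʃarəmʃəhələk]

/ʃ/ (word-initial) is unaffected → [ʃ].
/a/ (between /ʃ/ and /r/) fails the environment for rule 1, so it stays [a].
/r/ (between /a/ and /a/) is unaffected → [r].
Rule 1 applies to /a/ (between /r/ and /m/: in an unstressed syllable) → [ə].
/m/ stays [m].
/ʃ/ stays [ʃ].
/u/ — between /ʃ/ and /h/, in an unstressed syllable — surfaces as [ə] (rule 1).
/h/ stays [h].
Rule 1 applies to /e/ (between /h/ and /l/: in an unstressed syllable) → [ə].
/l/ (between /e/ and /a/) is in the target of rule 2 but the environment (word-finally) is not met → [l].
/a/ (between /l/ and /k/) occurs in an unstressed syllable → [ə] by rule 1.
/k/ — word-final; rule 4 does not apply here → [k].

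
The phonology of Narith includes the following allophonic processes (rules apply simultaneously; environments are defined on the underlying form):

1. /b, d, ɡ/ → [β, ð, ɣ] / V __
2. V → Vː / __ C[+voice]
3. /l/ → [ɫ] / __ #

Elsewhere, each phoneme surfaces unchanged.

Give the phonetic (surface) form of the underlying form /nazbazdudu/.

/n/ (word-initial): no rule targets it → [n].
/a/ (between /n/ and /z/): before a voiced consonant, so rule 2 applies → [aː].
/z/ — not in any rule's target class → [z].
/b/ (between /z/ and /a/): rule 1 targets it, but not immediately after a vowel → unchanged [b].
/a/ (between /b/ and /z/): before a voiced consonant, so rule 2 applies → [aː].
/z/ — not in any rule's target class → [z].
/d/ (between /z/ and /u/) fails the environment for rule 1, so it stays [d].
/u/ (between /d/ and /d/): before a voiced consonant, so rule 2 applies → [uː].
/d/ (between /u/ and /u/) occurs immediately after a vowel → [ð] by rule 1.
/u/ (word-final) fails the environment for rule 2, so it stays [u].

[naːzbaːzduːðu]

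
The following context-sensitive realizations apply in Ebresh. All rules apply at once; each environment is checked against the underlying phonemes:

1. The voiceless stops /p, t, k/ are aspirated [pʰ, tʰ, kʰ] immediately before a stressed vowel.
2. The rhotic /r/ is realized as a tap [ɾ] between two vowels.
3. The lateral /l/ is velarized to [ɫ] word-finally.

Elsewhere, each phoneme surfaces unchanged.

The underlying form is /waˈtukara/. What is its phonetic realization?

[waˈtʰukaɾa]

/w/ (word-initial) is unaffected → [w].
/a/ (between /w/ and /t/) is unaffected → [a].
/t/ meets the environment for rule 1 (immediately before a stressed vowel) → [tʰ].
/u/ (between /t/ and /k/): no rule targets it → [u].
/k/ (between /u/ and /a/) is in the target of rule 1 but the environment (immediately before a stressed vowel) is not met → [k].
/a/ stays [a].
Rule 2 applies to /r/ (between /a/ and /a/: between two vowels) → [ɾ].
/a/ (word-final): no rule targets it → [a].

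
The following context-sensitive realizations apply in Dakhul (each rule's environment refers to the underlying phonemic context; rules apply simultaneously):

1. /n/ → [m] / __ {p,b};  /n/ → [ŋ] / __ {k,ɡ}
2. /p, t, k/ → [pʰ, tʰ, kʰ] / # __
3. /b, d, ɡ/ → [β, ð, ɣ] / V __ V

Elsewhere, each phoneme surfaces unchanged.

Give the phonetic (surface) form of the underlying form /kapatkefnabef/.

/k/ — word-initial, word-initially — surfaces as [kʰ] (rule 2).
/a/ (between /k/ and /p/) is unaffected → [a].
/p/ (between /a/ and /a/): rule 2 targets it, but not word-initially → unchanged [p].
/a/ — not in any rule's target class → [a].
/t/ (between /a/ and /k/) fails the environment for rule 2, so it stays [t].
/k/ (between /t/ and /e/) fails the environment for rule 2, so it stays [k].
/e/ stays [e].
/f/ stays [f].
/n/ (between /f/ and /a/) is in the target of rule 1 but the environment (before a labial or velar stop) is not met → [n].
/a/ (between /n/ and /b/) is unaffected → [a].
/b/ — between /a/ and /e/, between two vowels — surfaces as [β] (rule 3).
/e/ (between /b/ and /f/): no rule targets it → [e].
/f/ — not in any rule's target class → [f].

[kʰapatkefnaβef]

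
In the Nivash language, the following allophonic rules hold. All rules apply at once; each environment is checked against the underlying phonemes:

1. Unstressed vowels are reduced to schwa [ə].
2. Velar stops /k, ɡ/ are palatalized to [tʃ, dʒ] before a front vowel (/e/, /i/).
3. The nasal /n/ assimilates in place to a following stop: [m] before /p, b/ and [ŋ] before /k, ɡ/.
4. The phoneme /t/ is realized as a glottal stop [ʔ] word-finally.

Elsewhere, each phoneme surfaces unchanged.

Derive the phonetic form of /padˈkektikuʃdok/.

/p/ (word-initial) is unaffected → [p].
Rule 1 applies to /a/ (between /p/ and /d/: in an unstressed syllable) → [ə].
/d/ (between /a/ and /k/): no rule targets it → [d].
Rule 2 applies to /k/ (between /d/ and /e/: before a front vowel) → [tʃ].
/e/ (between /k/ and /k/) fails the environment for rule 1, so it stays [e].
/k/ (between /e/ and /t/) fails the environment for rule 2, so it stays [k].
/t/ — between /k/ and /i/; rule 4 does not apply here → [t].
Rule 1 applies to /i/ (between /t/ and /k/: in an unstressed syllable) → [ə].
/k/ (between /i/ and /u/) fails the environment for rule 2, so it stays [k].
/u/ — between /k/ and /ʃ/, in an unstressed syllable — surfaces as [ə] (rule 1).
/ʃ/ (between /u/ and /d/): no rule targets it → [ʃ].
/d/ — not in any rule's target class → [d].
/o/ (between /d/ and /k/): in an unstressed syllable, so rule 1 applies → [ə].
/k/ — word-final; rule 2 does not apply here → [k].

[pədˈtʃektəkəʃdək]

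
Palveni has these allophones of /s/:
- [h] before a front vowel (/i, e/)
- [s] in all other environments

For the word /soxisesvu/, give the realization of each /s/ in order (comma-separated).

[s], [h], [s]

Occurrence 1 (position 1): no conditioning environment matches → elsewhere allophone [s].
Occurrence 2 (position 5): before a front vowel (/i, e/) → [h].
Occurrence 3 (position 7): no conditioning environment matches → elsewhere allophone [s].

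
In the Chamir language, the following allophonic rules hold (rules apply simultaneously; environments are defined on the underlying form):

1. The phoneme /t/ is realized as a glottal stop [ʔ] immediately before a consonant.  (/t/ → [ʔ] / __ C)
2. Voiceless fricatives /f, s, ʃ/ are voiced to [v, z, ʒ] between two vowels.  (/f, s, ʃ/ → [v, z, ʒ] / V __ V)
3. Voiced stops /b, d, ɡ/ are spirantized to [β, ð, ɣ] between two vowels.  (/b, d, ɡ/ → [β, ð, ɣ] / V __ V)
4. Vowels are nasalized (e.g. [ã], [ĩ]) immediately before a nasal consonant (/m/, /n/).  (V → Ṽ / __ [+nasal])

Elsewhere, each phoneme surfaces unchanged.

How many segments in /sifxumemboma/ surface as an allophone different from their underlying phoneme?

3

Segments that undergo a rule: /u/ → [ũ] (rule 4); /e/ → [ẽ] (rule 4); /o/ → [õ] (rule 4).
All other segments surface unchanged.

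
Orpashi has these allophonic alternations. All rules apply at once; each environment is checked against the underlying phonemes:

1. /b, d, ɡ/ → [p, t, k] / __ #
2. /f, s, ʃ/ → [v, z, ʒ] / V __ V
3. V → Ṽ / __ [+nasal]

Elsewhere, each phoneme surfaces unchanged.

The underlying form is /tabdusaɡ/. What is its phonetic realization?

/t/ (word-initial) is unaffected → [t].
/a/ (between /t/ and /b/): rule 3 targets it, but not before a nasal consonant → unchanged [a].
/b/ (between /a/ and /d/) is in the target of rule 1 but the environment (word-finally) is not met → [b].
/d/ (between /b/ and /u/) fails the environment for rule 1, so it stays [d].
/u/ (between /d/ and /s/) is in the target of rule 3 but the environment (before a nasal consonant) is not met → [u].
/s/ — between /u/ and /a/, between two vowels — surfaces as [z] (rule 2).
/a/ (between /s/ and /ɡ/) fails the environment for rule 3, so it stays [a].
Rule 1 applies to /ɡ/ (word-final: word-finally) → [k].

[tabduzak]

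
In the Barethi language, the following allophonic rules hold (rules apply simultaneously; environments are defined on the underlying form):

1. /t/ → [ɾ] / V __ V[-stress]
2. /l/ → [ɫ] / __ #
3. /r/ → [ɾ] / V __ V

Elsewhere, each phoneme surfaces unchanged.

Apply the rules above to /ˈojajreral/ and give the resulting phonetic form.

[ˈojajreɾaɫ]

/o/ (word-initial) is unaffected → [o].
/j/ — not in any rule's target class → [j].
/a/ (between /j/ and /j/): no rule targets it → [a].
/j/ stays [j].
/r/ (between /j/ and /e/): rule 3 targets it, but not between two vowels → unchanged [r].
/e/ (between /r/ and /r/): no rule targets it → [e].
/r/ meets the environment for rule 3 (between two vowels) → [ɾ].
/a/ (between /r/ and /l/): no rule targets it → [a].
/l/ meets the environment for rule 2 (word-finally) → [ɫ].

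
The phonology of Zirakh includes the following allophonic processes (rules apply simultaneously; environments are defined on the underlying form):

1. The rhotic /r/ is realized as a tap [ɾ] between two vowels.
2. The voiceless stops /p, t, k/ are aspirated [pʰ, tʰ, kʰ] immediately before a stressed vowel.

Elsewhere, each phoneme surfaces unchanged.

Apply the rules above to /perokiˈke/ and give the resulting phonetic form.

/p/ (word-initial) is in the target of rule 2 but the environment (immediately before a stressed vowel) is not met → [p].
/e/ (between /p/ and /r/) is unaffected → [e].
Rule 1 applies to /r/ (between /e/ and /o/: between two vowels) → [ɾ].
/o/ — not in any rule's target class → [o].
/k/ (between /o/ and /i/): rule 2 targets it, but not immediately before a stressed vowel → unchanged [k].
/i/ — not in any rule's target class → [i].
/k/ (between /i/ and /e/) occurs immediately before a stressed vowel → [kʰ] by rule 2.
/e/ (word-final): no rule targets it → [e].

[peɾokiˈkʰe]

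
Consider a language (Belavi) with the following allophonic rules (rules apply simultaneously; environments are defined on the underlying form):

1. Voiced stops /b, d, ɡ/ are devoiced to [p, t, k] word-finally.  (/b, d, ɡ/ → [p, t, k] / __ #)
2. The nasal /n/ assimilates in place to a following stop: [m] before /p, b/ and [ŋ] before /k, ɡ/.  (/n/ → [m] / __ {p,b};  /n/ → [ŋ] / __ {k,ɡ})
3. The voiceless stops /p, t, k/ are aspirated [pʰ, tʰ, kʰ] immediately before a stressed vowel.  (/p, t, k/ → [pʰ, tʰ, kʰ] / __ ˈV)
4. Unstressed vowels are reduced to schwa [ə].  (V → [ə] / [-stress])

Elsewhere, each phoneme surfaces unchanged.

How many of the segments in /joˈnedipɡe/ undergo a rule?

Segments that undergo a rule: /o/ → [ə] (rule 4); /i/ → [ə] (rule 4); /e/ → [ə] (rule 4).
All other segments surface unchanged.

3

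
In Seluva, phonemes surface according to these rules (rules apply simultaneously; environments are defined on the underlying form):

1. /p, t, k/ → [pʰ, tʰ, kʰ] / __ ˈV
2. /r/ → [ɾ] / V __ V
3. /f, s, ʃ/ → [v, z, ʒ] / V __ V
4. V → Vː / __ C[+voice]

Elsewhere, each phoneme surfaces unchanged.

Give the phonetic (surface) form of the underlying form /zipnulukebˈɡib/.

/z/ — not in any rule's target class → [z].
/i/ — between /z/ and /p/; rule 4 does not apply here → [i].
/p/ (between /i/ and /n/): rule 1 targets it, but not immediately before a stressed vowel → unchanged [p].
/n/ (between /p/ and /u/) is unaffected → [n].
Rule 4 applies to /u/ (between /n/ and /l/: before a voiced consonant) → [uː].
/l/ (between /u/ and /u/): no rule targets it → [l].
/u/ (between /l/ and /k/) fails the environment for rule 4, so it stays [u].
/k/ (between /u/ and /e/): rule 1 targets it, but not immediately before a stressed vowel → unchanged [k].
Rule 4 applies to /e/ (between /k/ and /b/: before a voiced consonant) → [eː].
/b/ stays [b].
/ɡ/ (between /b/ and /i/): no rule targets it → [ɡ].
/i/ (between /ɡ/ and /b/): before a voiced consonant, so rule 4 applies → [iː].
/b/ (word-final) is unaffected → [b].

[zipnuːlukeːbˈɡiːb]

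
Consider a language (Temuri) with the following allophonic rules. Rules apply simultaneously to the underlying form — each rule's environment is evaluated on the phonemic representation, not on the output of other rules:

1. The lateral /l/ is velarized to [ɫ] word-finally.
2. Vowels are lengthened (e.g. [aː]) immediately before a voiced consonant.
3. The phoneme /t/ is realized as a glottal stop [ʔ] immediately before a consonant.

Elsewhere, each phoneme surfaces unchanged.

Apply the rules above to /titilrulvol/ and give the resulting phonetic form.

[titiːlruːlvoːɫ]

/t/ (word-initial): rule 3 targets it, but not immediately before a consonant → unchanged [t].
/i/ (between /t/ and /t/) fails the environment for rule 2, so it stays [i].
/t/ (between /i/ and /i/): rule 3 targets it, but not immediately before a consonant → unchanged [t].
/i/ — between /t/ and /l/, before a voiced consonant — surfaces as [iː] (rule 2).
/l/ (between /i/ and /r/) is in the target of rule 1 but the environment (word-finally) is not met → [l].
/u/ (between /r/ and /l/) occurs before a voiced consonant → [uː] by rule 2.
/l/ (between /u/ and /v/): rule 1 targets it, but not word-finally → unchanged [l].
/o/ (between /v/ and /l/): before a voiced consonant, so rule 2 applies → [oː].
Rule 1 applies to /l/ (word-final: word-finally) → [ɫ].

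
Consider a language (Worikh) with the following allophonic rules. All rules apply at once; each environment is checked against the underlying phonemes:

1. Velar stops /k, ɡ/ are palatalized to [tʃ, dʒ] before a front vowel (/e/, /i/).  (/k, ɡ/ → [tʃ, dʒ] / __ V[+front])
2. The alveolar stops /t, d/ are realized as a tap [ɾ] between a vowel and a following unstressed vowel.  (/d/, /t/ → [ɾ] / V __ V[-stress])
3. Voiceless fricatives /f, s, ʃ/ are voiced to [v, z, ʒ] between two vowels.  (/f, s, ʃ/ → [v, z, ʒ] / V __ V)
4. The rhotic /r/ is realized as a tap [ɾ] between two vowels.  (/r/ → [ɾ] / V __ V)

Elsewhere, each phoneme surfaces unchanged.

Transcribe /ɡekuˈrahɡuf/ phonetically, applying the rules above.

/ɡ/ meets the environment for rule 1 (before a front vowel) → [dʒ].
/e/ — not in any rule's target class → [e].
/k/ (between /e/ and /u/): rule 1 targets it, but not before a front vowel → unchanged [k].
/u/ (between /k/ and /r/): no rule targets it → [u].
/r/ — between /u/ and /a/, between two vowels — surfaces as [ɾ] (rule 4).
/a/ (between /r/ and /h/) is unaffected → [a].
/h/ (between /a/ and /ɡ/): no rule targets it → [h].
/ɡ/ (between /h/ and /u/): rule 1 targets it, but not before a front vowel → unchanged [ɡ].
/u/ (between /ɡ/ and /f/) is unaffected → [u].
/f/ (word-final) fails the environment for rule 3, so it stays [f].

[dʒekuˈɾahɡuf]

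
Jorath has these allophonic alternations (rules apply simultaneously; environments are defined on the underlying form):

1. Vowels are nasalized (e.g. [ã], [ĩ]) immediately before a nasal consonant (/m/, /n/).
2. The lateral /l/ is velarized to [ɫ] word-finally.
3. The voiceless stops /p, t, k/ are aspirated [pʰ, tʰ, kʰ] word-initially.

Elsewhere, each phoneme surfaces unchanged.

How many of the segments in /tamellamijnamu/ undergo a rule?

4

Segments that undergo a rule: /t/ → [tʰ] (rule 3); /a/ → [ã] (rule 1); /a/ → [ã] (rule 1); /a/ → [ã] (rule 1).
All other segments surface unchanged.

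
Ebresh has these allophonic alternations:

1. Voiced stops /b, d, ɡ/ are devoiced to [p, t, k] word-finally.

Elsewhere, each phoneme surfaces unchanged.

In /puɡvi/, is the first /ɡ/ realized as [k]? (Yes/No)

/ɡ/ (between /u/ and /v/) fails the environment for rule 1, so it stays [ɡ].
The actual realization is [ɡ], not [k].

No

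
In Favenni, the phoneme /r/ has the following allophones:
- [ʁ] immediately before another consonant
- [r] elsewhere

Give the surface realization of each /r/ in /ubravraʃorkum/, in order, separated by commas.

[r], [r], [ʁ]

Occurrence 1 (position 3): no conditioning environment matches → elsewhere allophone [r].
Occurrence 2 (position 6): no conditioning environment matches → elsewhere allophone [r].
Occurrence 3 (position 10): immediately before another consonant → [ʁ].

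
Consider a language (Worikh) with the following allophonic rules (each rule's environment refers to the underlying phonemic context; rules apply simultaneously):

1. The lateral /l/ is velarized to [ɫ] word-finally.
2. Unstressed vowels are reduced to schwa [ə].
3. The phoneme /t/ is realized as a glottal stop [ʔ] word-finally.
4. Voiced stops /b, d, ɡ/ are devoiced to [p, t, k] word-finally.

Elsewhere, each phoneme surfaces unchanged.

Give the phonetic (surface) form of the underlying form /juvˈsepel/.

[jəvˈsepəɫ]

/j/ — not in any rule's target class → [j].
/u/ (between /j/ and /v/): in an unstressed syllable, so rule 2 applies → [ə].
/v/ — not in any rule's target class → [v].
/s/ stays [s].
/e/ (between /s/ and /p/): rule 2 targets it, but not in an unstressed syllable → unchanged [e].
/p/ (between /e/ and /e/) is unaffected → [p].
/e/ — between /p/ and /l/, in an unstressed syllable — surfaces as [ə] (rule 2).
/l/ — word-final, word-finally — surfaces as [ɫ] (rule 1).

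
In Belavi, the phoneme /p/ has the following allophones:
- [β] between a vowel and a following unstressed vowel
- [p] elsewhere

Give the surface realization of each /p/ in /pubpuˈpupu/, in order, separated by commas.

[p], [p], [p], [β]

Occurrence 1 (position 1): no conditioning environment matches → elsewhere allophone [p].
Occurrence 2 (position 4): no conditioning environment matches → elsewhere allophone [p].
Occurrence 3 (position 6): no conditioning environment matches → elsewhere allophone [p].
Occurrence 4 (position 8): between a vowel and a following unstressed vowel → [β].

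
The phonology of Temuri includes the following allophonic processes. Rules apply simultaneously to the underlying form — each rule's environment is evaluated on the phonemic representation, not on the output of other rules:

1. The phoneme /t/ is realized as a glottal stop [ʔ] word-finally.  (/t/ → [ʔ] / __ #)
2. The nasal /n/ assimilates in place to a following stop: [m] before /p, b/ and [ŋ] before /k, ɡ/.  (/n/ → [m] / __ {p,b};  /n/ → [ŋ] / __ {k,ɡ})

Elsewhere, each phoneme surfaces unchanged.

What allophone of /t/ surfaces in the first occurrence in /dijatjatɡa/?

/t/ (between /a/ and /j/): rule 1 targets it, but not word-finally → unchanged [t].

[t]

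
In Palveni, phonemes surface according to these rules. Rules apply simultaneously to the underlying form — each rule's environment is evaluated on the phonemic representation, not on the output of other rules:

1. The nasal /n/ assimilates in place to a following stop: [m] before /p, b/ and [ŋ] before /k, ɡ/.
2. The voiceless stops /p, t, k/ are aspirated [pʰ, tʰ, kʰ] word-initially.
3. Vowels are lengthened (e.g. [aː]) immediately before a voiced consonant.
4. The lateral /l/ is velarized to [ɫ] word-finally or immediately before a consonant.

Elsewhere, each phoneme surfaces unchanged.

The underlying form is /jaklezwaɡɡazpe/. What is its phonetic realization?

[jakleːzwaːɡɡaːzpe]

/j/ — not in any rule's target class → [j].
/a/ — between /j/ and /k/; rule 3 does not apply here → [a].
/k/ — between /a/ and /l/; rule 2 does not apply here → [k].
/l/ (between /k/ and /e/) is in the target of rule 4 but the environment (word-finally or immediately before a consonant) is not met → [l].
/e/ (between /l/ and /z/) occurs before a voiced consonant → [eː] by rule 3.
/z/ (between /e/ and /w/) is unaffected → [z].
/w/ (between /z/ and /a/): no rule targets it → [w].
/a/ (between /w/ and /ɡ/): before a voiced consonant, so rule 3 applies → [aː].
/ɡ/ (between /a/ and /ɡ/) is unaffected → [ɡ].
/ɡ/ — not in any rule's target class → [ɡ].
/a/ — between /ɡ/ and /z/, before a voiced consonant — surfaces as [aː] (rule 3).
/z/ (between /a/ and /p/) is unaffected → [z].
/p/ — between /z/ and /e/; rule 2 does not apply here → [p].
/e/ (word-final): rule 3 targets it, but not before a voiced consonant → unchanged [e].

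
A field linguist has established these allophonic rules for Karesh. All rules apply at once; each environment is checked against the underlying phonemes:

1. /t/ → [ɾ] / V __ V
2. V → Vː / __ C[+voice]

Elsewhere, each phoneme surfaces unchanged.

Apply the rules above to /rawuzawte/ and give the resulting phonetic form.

/r/ stays [r].
Rule 2 applies to /a/ (between /r/ and /w/: before a voiced consonant) → [aː].
/w/ (between /a/ and /u/) is unaffected → [w].
/u/ meets the environment for rule 2 (before a voiced consonant) → [uː].
/z/ (between /u/ and /a/) is unaffected → [z].
/a/ (between /z/ and /w/) occurs before a voiced consonant → [aː] by rule 2.
/w/ (between /a/ and /t/) is unaffected → [w].
/t/ (between /w/ and /e/) is in the target of rule 1 but the environment (between two vowels) is not met → [t].
/e/ (word-final) is in the target of rule 2 but the environment (before a voiced consonant) is not met → [e].

[raːwuːzaːwte]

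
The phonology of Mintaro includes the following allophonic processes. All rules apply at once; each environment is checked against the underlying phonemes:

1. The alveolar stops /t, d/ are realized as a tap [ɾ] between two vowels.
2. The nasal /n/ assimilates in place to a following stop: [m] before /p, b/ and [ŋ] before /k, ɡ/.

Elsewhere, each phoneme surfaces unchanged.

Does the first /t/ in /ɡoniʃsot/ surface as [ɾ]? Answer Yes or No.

No

/t/ (word-final) is in the target of rule 1 but the environment (between two vowels) is not met → [t].
The actual realization is [t], not [ɾ].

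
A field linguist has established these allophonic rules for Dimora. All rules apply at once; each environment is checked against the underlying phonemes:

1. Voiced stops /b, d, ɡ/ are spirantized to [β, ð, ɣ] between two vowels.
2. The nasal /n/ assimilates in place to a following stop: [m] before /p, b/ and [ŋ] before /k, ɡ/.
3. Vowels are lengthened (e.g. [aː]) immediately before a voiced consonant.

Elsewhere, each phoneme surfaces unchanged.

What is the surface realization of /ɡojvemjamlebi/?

/ɡ/ (word-initial) fails the environment for rule 1, so it stays [ɡ].
/o/ (between /ɡ/ and /j/) occurs before a voiced consonant → [oː] by rule 3.
/j/ — not in any rule's target class → [j].
/v/ — not in any rule's target class → [v].
/e/ meets the environment for rule 3 (before a voiced consonant) → [eː].
/m/ (between /e/ and /j/) is unaffected → [m].
/j/ (between /m/ and /a/): no rule targets it → [j].
Rule 3 applies to /a/ (between /j/ and /m/: before a voiced consonant) → [aː].
/m/ (between /a/ and /l/) is unaffected → [m].
/l/ — not in any rule's target class → [l].
Rule 3 applies to /e/ (between /l/ and /b/: before a voiced consonant) → [eː].
/b/ — between /e/ and /i/, between two vowels — surfaces as [β] (rule 1).
/i/ — word-final; rule 3 does not apply here → [i].

[ɡoːjveːmjaːmleːβi]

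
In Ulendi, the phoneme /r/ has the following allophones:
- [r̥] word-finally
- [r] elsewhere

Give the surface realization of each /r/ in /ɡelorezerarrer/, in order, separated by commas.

Occurrence 1 (position 5): no conditioning environment matches → elsewhere allophone [r].
Occurrence 2 (position 9): no conditioning environment matches → elsewhere allophone [r].
Occurrence 3 (position 11): no conditioning environment matches → elsewhere allophone [r].
Occurrence 4 (position 12): no conditioning environment matches → elsewhere allophone [r].
Occurrence 5 (position 14): word-finally → [r̥].

[r], [r], [r], [r], [r̥]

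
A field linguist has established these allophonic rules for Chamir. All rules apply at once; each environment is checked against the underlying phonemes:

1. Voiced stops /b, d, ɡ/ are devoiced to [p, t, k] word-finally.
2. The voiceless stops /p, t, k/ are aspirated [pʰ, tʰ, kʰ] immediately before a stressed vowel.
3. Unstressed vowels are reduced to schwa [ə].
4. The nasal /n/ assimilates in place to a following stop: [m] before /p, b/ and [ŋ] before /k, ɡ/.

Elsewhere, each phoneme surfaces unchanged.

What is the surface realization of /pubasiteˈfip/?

/p/ (word-initial) is in the target of rule 2 but the environment (immediately before a stressed vowel) is not met → [p].
/u/ (between /p/ and /b/): in an unstressed syllable, so rule 3 applies → [ə].
/b/ (between /u/ and /a/): rule 1 targets it, but not word-finally → unchanged [b].
/a/ meets the environment for rule 3 (in an unstressed syllable) → [ə].
/s/ stays [s].
/i/ (between /s/ and /t/): in an unstressed syllable, so rule 3 applies → [ə].
/t/ — between /i/ and /e/; rule 2 does not apply here → [t].
/e/ (between /t/ and /f/): in an unstressed syllable, so rule 3 applies → [ə].
/f/ — not in any rule's target class → [f].
/i/ (between /f/ and /p/): rule 3 targets it, but not in an unstressed syllable → unchanged [i].
/p/ (word-final): rule 2 targets it, but not immediately before a stressed vowel → unchanged [p].

[pəbəsətəˈfip]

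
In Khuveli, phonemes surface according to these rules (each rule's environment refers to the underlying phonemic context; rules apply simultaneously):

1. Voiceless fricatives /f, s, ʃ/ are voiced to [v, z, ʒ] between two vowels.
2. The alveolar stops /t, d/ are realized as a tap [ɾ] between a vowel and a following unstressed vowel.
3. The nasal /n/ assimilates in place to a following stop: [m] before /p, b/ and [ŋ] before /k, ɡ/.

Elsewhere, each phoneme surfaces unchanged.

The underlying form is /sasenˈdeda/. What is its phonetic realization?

[sazenˈdeɾa]

/s/ (word-initial): rule 1 targets it, but not between two vowels → unchanged [s].
/a/ (between /s/ and /s/) is unaffected → [a].
/s/ (between /a/ and /e/) occurs between two vowels → [z] by rule 1.
/e/ stays [e].
/n/ (between /e/ and /d/) fails the environment for rule 3, so it stays [n].
/d/ (between /n/ and /e/): rule 2 targets it, but not between a vowel and a following unstressed vowel → unchanged [d].
/e/ stays [e].
/d/ (between /e/ and /a/) occurs between a vowel and a following unstressed vowel → [ɾ] by rule 2.
/a/ (word-final): no rule targets it → [a].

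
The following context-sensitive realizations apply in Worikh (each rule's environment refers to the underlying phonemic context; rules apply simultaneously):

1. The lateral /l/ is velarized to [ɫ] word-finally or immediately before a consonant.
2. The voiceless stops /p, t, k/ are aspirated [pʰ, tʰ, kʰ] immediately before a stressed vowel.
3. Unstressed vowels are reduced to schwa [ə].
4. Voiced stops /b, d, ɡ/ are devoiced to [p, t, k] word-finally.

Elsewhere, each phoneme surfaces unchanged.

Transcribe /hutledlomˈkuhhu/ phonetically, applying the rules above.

/h/ — not in any rule's target class → [h].
/u/ — between /h/ and /t/, in an unstressed syllable — surfaces as [ə] (rule 3).
/t/ (between /u/ and /l/): rule 2 targets it, but not immediately before a stressed vowel → unchanged [t].
/l/ (between /t/ and /e/) fails the environment for rule 1, so it stays [l].
/e/ (between /l/ and /d/): in an unstressed syllable, so rule 3 applies → [ə].
/d/ — between /e/ and /l/; rule 4 does not apply here → [d].
/l/ — between /d/ and /o/; rule 1 does not apply here → [l].
/o/ meets the environment for rule 3 (in an unstressed syllable) → [ə].
/m/ (between /o/ and /k/): no rule targets it → [m].
/k/ — between /m/ and /u/, immediately before a stressed vowel — surfaces as [kʰ] (rule 2).
/u/ (between /k/ and /h/) is in the target of rule 3 but the environment (in an unstressed syllable) is not met → [u].
/h/ (between /u/ and /h/): no rule targets it → [h].
/h/ stays [h].
/u/ — word-final, in an unstressed syllable — surfaces as [ə] (rule 3).

[hətlədləmˈkʰuhhə]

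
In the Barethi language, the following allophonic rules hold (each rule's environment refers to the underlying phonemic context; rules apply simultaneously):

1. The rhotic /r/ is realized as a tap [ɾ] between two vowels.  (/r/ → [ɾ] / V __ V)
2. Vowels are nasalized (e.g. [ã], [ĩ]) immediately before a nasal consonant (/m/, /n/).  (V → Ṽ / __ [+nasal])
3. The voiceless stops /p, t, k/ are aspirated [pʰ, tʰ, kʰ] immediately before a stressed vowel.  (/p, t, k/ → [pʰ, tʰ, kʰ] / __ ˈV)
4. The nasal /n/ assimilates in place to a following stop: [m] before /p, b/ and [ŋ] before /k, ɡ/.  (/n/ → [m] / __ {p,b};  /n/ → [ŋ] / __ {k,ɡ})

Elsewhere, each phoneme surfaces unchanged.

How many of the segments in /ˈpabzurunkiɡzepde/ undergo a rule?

Segments that undergo a rule: /p/ → [pʰ] (rule 3); /r/ → [ɾ] (rule 1); /u/ → [ũ] (rule 2); /n/ → [ŋ] (rule 4).
All other segments surface unchanged.

4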